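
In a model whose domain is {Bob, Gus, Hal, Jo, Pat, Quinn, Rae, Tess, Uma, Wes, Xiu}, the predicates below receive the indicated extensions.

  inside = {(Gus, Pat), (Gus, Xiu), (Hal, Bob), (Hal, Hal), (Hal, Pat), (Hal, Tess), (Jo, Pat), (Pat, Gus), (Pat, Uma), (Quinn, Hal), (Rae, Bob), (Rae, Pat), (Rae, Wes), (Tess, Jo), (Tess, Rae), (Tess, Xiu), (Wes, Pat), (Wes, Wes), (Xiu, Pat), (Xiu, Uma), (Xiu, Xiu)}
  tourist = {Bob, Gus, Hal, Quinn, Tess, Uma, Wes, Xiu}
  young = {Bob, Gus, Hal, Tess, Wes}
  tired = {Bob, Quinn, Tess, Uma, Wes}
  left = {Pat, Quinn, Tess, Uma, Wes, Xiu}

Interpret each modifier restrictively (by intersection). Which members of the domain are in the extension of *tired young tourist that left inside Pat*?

{Wes}

⟦that left⟧ = ⟦left⟧ = {Pat, Quinn, Tess, Uma, Wes, Xiu}
⟦inside Pat⟧ = {x : ⟨x, Pat⟩ ∈ ⟦inside⟧} = {Gus, Hal, Jo, Rae, Wes, Xiu}
⟦tourist⟧ = {Bob, Gus, Hal, Quinn, Tess, Uma, Wes, Xiu}
… ∩ ⟦that left⟧ = {Bob, Gus, Hal, Quinn, Tess, Uma, Wes, Xiu} ∩ {Pat, Quinn, Tess, Uma, Wes, Xiu} = {Quinn, Tess, Uma, Wes, Xiu}
… ∩ ⟦inside Pat⟧ = {Quinn, Tess, Uma, Wes, Xiu} ∩ {Gus, Hal, Jo, Rae, Wes, Xiu} = {Wes, Xiu}
… ∩ ⟦tired⟧ = {Wes, Xiu} ∩ {Bob, Quinn, Tess, Uma, Wes} = {Wes}
… ∩ ⟦young⟧ = {Wes} ∩ {Bob, Gus, Hal, Tess, Wes} = {Wes}
So ⟦tired young tourist that left inside Pat⟧ = {Wes}.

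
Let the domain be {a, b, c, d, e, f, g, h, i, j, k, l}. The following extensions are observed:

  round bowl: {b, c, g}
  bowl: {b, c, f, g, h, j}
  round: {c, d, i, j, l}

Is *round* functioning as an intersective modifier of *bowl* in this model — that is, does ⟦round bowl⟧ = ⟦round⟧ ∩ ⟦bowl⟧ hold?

⟦round⟧ ∩ ⟦bowl⟧ = {c, d, i, j, l} ∩ {b, c, f, g, h, j} = {c, j}
Observed ⟦round bowl⟧ = {b, c, g}.
These differ, so the modifier is not intersective in this model.

no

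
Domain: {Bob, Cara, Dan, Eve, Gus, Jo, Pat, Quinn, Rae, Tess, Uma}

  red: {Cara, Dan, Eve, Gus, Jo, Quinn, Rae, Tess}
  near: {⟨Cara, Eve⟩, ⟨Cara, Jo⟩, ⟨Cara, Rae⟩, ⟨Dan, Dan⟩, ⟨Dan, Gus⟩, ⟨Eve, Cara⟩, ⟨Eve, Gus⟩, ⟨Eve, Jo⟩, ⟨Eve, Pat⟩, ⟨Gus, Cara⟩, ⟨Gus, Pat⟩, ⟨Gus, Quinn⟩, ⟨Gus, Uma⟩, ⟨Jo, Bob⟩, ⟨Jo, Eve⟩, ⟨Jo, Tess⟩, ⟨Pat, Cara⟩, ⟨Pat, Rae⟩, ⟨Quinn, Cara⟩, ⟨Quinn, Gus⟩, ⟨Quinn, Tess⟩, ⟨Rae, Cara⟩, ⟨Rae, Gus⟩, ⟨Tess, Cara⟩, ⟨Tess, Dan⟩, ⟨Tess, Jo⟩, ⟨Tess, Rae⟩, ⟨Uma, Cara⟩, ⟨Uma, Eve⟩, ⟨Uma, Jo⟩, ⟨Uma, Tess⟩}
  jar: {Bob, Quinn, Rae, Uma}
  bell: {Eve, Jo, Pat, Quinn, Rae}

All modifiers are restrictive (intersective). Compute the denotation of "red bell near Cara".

{Eve, Quinn, Rae}

⟦near Cara⟧ = {x : ⟨x, Cara⟩ ∈ ⟦near⟧} = {Eve, Gus, Pat, Quinn, Rae, Tess, Uma}
⟦bell⟧ = {Eve, Jo, Pat, Quinn, Rae}
… ∩ ⟦near Cara⟧ = {Eve, Jo, Pat, Quinn, Rae} ∩ {Eve, Gus, Pat, Quinn, Rae, Tess, Uma} = {Eve, Pat, Quinn, Rae}
… ∩ ⟦red⟧ = {Eve, Pat, Quinn, Rae} ∩ {Cara, Dan, Eve, Gus, Jo, Quinn, Rae, Tess} = {Eve, Quinn, Rae}
So ⟦red bell near Cara⟧ = {Eve, Quinn, Rae}.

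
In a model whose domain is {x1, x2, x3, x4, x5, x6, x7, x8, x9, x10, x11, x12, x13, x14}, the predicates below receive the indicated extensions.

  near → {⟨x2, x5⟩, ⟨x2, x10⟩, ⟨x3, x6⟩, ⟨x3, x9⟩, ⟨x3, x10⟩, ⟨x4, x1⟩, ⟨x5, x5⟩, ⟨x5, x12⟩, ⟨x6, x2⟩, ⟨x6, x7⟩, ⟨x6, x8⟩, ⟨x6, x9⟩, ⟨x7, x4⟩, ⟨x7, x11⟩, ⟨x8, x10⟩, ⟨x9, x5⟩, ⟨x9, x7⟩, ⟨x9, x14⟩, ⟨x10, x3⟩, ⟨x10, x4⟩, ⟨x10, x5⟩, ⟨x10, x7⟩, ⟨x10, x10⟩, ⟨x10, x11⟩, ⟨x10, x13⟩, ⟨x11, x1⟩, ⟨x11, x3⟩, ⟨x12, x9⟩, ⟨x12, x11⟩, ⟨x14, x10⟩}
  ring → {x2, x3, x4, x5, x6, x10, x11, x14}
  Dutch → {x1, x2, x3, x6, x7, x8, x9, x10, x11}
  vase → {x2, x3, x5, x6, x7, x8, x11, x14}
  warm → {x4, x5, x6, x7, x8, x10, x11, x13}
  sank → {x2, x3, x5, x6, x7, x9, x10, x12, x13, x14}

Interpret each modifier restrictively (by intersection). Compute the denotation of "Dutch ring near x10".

⟦near x10⟧ = {x : ⟨x, x10⟩ ∈ ⟦near⟧} = {x2, x3, x8, x10, x14}
⟦ring⟧ = {x2, x3, x4, x5, x6, x10, x11, x14}
… ∩ ⟦near x10⟧ = {x2, x3, x4, x5, x6, x10, x11, x14} ∩ {x2, x3, x8, x10, x14} = {x2, x3, x10, x14}
… ∩ ⟦Dutch⟧ = {x2, x3, x10, x14} ∩ {x1, x2, x3, x6, x7, x8, x9, x10, x11} = {x2, x3, x10}
So ⟦Dutch ring near x10⟧ = {x2, x3, x10}.

{x2, x3, x10}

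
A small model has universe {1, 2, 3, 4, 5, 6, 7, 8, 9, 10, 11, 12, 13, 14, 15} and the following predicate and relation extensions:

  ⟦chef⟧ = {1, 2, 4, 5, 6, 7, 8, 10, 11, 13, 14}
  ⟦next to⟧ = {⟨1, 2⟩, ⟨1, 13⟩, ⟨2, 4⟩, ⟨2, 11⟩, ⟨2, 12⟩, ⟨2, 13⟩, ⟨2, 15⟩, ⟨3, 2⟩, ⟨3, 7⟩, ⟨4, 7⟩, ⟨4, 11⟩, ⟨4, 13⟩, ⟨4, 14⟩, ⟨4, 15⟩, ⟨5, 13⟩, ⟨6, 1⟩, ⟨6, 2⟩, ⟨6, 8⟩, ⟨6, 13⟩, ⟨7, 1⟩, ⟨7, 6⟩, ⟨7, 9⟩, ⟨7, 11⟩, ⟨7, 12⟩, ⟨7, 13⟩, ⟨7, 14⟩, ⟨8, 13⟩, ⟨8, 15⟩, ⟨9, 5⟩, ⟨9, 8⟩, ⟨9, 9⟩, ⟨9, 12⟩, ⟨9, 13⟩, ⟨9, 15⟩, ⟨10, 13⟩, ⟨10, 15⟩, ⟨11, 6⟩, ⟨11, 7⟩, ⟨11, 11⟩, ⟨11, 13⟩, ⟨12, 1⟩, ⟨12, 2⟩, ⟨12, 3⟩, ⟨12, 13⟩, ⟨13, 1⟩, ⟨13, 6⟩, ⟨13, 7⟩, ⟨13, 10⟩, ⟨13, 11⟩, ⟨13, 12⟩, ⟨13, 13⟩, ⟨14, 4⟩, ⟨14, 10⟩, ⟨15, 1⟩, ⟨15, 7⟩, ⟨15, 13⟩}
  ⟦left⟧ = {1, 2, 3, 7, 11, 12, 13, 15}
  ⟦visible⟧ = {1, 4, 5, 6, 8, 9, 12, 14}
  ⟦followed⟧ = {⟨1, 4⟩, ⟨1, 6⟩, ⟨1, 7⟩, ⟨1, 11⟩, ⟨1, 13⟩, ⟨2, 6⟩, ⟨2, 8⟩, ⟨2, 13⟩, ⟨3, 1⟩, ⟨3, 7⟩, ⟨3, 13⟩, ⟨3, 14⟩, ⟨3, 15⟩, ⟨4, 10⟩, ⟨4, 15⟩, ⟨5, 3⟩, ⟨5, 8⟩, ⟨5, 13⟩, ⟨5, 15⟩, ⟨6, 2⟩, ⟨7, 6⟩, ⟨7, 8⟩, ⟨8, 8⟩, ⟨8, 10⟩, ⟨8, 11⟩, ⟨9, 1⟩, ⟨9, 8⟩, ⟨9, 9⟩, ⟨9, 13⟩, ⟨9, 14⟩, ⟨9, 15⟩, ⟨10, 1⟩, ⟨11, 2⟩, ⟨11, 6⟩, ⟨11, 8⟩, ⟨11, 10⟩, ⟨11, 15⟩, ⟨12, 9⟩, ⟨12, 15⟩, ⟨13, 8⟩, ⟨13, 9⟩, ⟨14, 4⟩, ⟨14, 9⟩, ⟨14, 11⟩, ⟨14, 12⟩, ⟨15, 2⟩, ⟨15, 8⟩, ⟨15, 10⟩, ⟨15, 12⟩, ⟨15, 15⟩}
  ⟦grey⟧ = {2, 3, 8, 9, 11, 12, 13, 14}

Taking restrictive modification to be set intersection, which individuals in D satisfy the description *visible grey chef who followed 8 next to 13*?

{8}

⟦who followed 8⟧ = {x : ⟨x, 8⟩ ∈ ⟦followed⟧} = {2, 5, 7, 8, 9, 11, 13, 15}
⟦next to 13⟧ = {x : ⟨x, 13⟩ ∈ ⟦next to⟧} = {1, 2, 4, 5, 6, 7, 8, 9, 10, 11, 12, 13, 15}
⟦chef⟧ = {1, 2, 4, 5, 6, 7, 8, 10, 11, 13, 14}
… ∩ ⟦who followed 8⟧ = {1, 2, 4, 5, 6, 7, 8, 10, 11, 13, 14} ∩ {2, 5, 7, 8, 9, 11, 13, 15} = {2, 5, 7, 8, 11, 13}
… ∩ ⟦next to 13⟧ = {2, 5, 7, 8, 11, 13} ∩ {1, 2, 4, 5, 6, 7, 8, 9, 10, 11, 12, 13, 15} = {2, 5, 7, 8, 11, 13}
… ∩ ⟦visible⟧ = {2, 5, 7, 8, 11, 13} ∩ {1, 4, 5, 6, 8, 9, 12, 14} = {5, 8}
… ∩ ⟦grey⟧ = {5, 8} ∩ {2, 3, 8, 9, 11, 12, 13, 14} = {8}
So ⟦visible grey chef who followed 8 next to 13⟧ = {8}.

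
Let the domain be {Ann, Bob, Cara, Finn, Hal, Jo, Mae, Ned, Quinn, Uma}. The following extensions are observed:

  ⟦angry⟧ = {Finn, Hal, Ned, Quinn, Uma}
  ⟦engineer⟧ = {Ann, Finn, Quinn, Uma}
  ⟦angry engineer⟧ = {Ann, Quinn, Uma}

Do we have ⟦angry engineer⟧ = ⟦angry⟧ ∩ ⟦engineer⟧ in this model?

⟦angry⟧ ∩ ⟦engineer⟧ = {Finn, Hal, Ned, Quinn, Uma} ∩ {Ann, Finn, Quinn, Uma} = {Finn, Quinn, Uma}
Observed ⟦angry engineer⟧ = {Ann, Quinn, Uma}.
These differ, so the modifier is not intersective in this model.

no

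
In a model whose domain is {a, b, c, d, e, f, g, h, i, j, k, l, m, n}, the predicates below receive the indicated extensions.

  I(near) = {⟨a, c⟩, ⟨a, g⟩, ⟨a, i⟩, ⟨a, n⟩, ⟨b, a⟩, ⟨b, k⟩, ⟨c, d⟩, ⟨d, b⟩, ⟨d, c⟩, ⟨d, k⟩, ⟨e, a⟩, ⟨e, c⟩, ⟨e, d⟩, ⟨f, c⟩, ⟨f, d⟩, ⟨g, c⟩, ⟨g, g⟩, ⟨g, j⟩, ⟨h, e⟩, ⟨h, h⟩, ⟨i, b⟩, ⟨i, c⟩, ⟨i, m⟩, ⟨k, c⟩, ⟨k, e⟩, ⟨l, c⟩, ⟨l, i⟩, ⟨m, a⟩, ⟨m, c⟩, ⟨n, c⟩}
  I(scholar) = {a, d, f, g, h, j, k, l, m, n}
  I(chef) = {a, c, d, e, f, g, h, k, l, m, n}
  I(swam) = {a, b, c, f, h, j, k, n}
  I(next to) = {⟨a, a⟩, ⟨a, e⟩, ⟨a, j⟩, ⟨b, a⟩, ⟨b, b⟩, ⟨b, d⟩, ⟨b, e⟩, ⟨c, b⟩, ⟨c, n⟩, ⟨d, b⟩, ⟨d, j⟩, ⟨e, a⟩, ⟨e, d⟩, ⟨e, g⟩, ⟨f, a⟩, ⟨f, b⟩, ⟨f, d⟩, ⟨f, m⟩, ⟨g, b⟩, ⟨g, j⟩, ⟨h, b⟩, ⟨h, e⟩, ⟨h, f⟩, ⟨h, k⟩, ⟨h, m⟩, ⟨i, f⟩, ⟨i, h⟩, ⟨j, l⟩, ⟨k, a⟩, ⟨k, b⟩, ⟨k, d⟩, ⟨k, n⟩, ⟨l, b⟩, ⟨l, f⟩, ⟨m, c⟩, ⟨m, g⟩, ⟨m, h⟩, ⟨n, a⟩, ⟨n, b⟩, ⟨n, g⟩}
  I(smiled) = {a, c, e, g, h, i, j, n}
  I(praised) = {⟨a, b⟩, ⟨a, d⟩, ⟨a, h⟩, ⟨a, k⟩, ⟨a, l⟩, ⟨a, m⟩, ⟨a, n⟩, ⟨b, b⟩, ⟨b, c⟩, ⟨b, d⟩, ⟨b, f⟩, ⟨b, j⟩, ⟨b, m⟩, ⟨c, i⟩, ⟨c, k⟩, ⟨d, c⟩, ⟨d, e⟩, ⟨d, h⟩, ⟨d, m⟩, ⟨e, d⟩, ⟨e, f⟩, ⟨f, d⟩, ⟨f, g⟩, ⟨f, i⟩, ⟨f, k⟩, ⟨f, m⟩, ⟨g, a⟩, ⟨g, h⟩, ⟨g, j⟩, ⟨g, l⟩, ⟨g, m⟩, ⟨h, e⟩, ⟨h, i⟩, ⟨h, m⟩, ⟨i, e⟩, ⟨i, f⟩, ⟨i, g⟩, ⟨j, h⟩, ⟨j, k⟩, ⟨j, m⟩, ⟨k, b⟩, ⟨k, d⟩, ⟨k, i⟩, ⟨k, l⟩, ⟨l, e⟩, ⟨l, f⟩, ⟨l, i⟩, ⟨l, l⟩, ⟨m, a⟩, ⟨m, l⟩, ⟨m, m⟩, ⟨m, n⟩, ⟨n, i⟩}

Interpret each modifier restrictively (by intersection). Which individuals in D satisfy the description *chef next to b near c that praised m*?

⟦next to b⟧ = {x : ⟨x, b⟩ ∈ ⟦next to⟧} = {b, c, d, f, g, h, k, l, n}
⟦near c⟧ = {x : ⟨x, c⟩ ∈ ⟦near⟧} = {a, d, e, f, g, i, k, l, m, n}
⟦that praised m⟧ = {x : ⟨x, m⟩ ∈ ⟦praised⟧} = {a, b, d, f, g, h, j, m}
⟦chef⟧ = {a, c, d, e, f, g, h, k, l, m, n}
… ∩ ⟦next to b⟧ = {a, c, d, e, f, g, h, k, l, m, n} ∩ {b, c, d, f, g, h, k, l, n} = {c, d, f, g, h, k, l, n}
… ∩ ⟦near c⟧ = {c, d, f, g, h, k, l, n} ∩ {a, d, e, f, g, i, k, l, m, n} = {d, f, g, k, l, n}
… ∩ ⟦that praised m⟧ = {d, f, g, k, l, n} ∩ {a, b, d, f, g, h, j, m} = {d, f, g}
So ⟦chef next to b near c that praised m⟧ = {d, f, g}.

{d, f, g}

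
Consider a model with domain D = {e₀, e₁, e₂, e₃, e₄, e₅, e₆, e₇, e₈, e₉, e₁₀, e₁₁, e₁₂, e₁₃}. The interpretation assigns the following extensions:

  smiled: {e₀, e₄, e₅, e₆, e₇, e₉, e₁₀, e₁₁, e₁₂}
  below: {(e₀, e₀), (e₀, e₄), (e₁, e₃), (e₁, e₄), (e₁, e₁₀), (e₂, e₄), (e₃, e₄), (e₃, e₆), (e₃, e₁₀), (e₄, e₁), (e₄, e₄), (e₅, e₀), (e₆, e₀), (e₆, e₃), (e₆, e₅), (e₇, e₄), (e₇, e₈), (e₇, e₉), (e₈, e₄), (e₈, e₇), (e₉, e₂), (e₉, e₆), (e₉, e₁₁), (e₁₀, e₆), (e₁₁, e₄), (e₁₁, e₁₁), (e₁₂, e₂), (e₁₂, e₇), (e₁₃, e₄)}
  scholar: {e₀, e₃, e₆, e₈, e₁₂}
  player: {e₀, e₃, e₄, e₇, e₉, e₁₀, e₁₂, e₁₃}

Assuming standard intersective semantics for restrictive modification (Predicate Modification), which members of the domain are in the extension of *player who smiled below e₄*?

⟦who smiled⟧ = ⟦smiled⟧ = {e₀, e₄, e₅, e₆, e₇, e₉, e₁₀, e₁₁, e₁₂}
⟦below e₄⟧ = {x : ⟨x, e₄⟩ ∈ ⟦below⟧} = {e₀, e₁, e₂, e₃, e₄, e₇, e₈, e₁₁, e₁₃}
⟦player⟧ = {e₀, e₃, e₄, e₇, e₉, e₁₀, e₁₂, e₁₃}
… ∩ ⟦who smiled⟧ = {e₀, e₃, e₄, e₇, e₉, e₁₀, e₁₂, e₁₃} ∩ {e₀, e₄, e₅, e₆, e₇, e₉, e₁₀, e₁₁, e₁₂} = {e₀, e₄, e₇, e₉, e₁₀, e₁₂}
… ∩ ⟦below e₄⟧ = {e₀, e₄, e₇, e₉, e₁₀, e₁₂} ∩ {e₀, e₁, e₂, e₃, e₄, e₇, e₈, e₁₁, e₁₃} = {e₀, e₄, e₇}
So ⟦player who smiled below e₄⟧ = {e₀, e₄, e₇}.

{e₀, e₄, e₇}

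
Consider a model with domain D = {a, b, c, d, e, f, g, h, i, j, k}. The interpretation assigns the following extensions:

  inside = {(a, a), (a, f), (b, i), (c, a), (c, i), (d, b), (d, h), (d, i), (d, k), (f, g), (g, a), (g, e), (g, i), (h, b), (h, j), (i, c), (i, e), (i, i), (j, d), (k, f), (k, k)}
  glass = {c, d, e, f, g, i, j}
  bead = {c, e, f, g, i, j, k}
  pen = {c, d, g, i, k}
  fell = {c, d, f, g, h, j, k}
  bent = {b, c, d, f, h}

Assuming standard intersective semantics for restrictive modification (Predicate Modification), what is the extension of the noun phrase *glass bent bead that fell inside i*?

⟦that fell⟧ = ⟦fell⟧ = {c, d, f, g, h, j, k}
⟦inside i⟧ = {x : ⟨x, i⟩ ∈ ⟦inside⟧} = {b, c, d, g, i}
⟦bead⟧ = {c, e, f, g, i, j, k}
… ∩ ⟦that fell⟧ = {c, e, f, g, i, j, k} ∩ {c, d, f, g, h, j, k} = {c, f, g, j, k}
… ∩ ⟦inside i⟧ = {c, f, g, j, k} ∩ {b, c, d, g, i} = {c, g}
… ∩ ⟦glass⟧ = {c, g} ∩ {c, d, e, f, g, i, j} = {c, g}
… ∩ ⟦bent⟧ = {c, g} ∩ {b, c, d, f, h} = {c}
So ⟦glass bent bead that fell inside i⟧ = {c}.

{c}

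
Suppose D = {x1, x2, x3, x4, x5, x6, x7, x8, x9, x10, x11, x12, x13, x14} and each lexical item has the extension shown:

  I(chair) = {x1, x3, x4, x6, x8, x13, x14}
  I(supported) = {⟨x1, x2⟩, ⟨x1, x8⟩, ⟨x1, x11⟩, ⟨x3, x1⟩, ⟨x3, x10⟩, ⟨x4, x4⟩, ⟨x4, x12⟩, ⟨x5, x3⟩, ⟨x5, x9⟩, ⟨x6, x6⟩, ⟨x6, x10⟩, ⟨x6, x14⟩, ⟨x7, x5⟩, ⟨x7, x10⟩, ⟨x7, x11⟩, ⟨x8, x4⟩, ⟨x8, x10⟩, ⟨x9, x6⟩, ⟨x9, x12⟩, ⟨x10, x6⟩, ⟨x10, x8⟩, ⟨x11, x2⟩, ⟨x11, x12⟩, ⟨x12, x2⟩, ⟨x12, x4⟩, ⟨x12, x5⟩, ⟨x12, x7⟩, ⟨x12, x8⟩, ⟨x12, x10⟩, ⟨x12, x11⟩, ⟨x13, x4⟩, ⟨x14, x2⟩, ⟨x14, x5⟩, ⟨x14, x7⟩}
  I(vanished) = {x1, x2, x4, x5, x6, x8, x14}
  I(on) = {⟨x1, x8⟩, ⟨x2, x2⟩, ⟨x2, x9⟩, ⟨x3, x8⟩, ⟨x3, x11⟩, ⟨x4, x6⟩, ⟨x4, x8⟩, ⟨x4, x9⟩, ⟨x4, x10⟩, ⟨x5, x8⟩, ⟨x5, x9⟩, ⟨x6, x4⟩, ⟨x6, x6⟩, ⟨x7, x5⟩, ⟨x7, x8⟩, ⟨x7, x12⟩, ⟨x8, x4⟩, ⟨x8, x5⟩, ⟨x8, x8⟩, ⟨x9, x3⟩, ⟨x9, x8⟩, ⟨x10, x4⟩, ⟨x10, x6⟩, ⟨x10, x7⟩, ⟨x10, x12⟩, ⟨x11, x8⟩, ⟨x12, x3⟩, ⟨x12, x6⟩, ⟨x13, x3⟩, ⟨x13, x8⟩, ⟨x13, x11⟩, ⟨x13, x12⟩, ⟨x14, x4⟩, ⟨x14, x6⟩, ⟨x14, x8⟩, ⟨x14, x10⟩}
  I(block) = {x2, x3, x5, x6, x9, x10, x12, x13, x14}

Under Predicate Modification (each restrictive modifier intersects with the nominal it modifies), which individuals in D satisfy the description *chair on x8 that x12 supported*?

{x4, x8}

⟦on x8⟧ = {x : ⟨x, x8⟩ ∈ ⟦on⟧} = {x1, x3, x4, x5, x7, x8, x9, x11, x13, x14}
⟦that x12 supported⟧ = {x : ⟨x12, x⟩ ∈ ⟦supported⟧} = {x2, x4, x5, x7, x8, x10, x11}
⟦chair⟧ = {x1, x3, x4, x6, x8, x13, x14}
… ∩ ⟦on x8⟧ = {x1, x3, x4, x6, x8, x13, x14} ∩ {x1, x3, x4, x5, x7, x8, x9, x11, x13, x14} = {x1, x3, x4, x8, x13, x14}
… ∩ ⟦that x12 supported⟧ = {x1, x3, x4, x8, x13, x14} ∩ {x2, x4, x5, x7, x8, x10, x11} = {x4, x8}
So ⟦chair on x8 that x12 supported⟧ = {x4, x8}.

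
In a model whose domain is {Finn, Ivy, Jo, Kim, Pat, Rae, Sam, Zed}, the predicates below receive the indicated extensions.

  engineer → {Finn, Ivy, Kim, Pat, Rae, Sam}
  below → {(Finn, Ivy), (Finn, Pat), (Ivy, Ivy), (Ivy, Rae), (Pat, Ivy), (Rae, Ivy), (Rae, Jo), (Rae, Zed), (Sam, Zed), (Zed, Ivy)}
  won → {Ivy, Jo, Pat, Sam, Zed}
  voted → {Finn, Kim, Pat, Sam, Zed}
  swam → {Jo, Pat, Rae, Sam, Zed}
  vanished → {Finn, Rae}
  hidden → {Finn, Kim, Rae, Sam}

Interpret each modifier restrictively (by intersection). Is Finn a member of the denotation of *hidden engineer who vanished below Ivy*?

yes

⟦who vanished⟧ = ⟦vanished⟧ = {Finn, Rae}
⟦below Ivy⟧ = {x : ⟨x, Ivy⟩ ∈ ⟦below⟧} = {Finn, Ivy, Pat, Rae, Zed}
⟦engineer⟧ = {Finn, Ivy, Kim, Pat, Rae, Sam}
… ∩ ⟦who vanished⟧ = {Finn, Ivy, Kim, Pat, Rae, Sam} ∩ {Finn, Rae} = {Finn, Rae}
… ∩ ⟦below Ivy⟧ = {Finn, Rae} ∩ {Finn, Ivy, Pat, Rae, Zed} = {Finn, Rae}
… ∩ ⟦hidden⟧ = {Finn, Rae} ∩ {Finn, Kim, Rae, Sam} = {Finn, Rae}
⟦hidden engineer who vanished below Ivy⟧ = {Finn, Rae}; Finn ∈ this set.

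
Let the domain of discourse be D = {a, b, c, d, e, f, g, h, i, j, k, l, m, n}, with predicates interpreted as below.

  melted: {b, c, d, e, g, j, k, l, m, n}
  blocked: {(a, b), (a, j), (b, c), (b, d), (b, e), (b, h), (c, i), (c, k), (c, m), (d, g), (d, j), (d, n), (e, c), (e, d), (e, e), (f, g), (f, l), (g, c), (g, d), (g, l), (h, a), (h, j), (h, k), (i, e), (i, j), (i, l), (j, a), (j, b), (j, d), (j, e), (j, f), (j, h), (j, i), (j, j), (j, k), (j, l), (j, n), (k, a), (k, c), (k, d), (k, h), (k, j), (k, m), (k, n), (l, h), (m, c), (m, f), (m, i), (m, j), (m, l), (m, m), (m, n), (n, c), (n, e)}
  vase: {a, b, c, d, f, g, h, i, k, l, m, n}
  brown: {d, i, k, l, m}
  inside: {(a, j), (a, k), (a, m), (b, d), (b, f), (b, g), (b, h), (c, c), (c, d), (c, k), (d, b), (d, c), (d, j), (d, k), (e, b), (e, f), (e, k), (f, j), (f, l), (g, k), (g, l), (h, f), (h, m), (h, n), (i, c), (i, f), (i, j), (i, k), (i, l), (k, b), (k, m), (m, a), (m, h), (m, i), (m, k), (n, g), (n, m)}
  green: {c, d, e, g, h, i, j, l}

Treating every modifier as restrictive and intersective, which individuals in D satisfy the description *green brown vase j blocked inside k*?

⟦j blocked⟧ = {x : ⟨j, x⟩ ∈ ⟦blocked⟧} = {a, b, d, e, f, h, i, j, k, l, n}
⟦inside k⟧ = {x : ⟨x, k⟩ ∈ ⟦inside⟧} = {a, c, d, e, g, i, m}
⟦vase⟧ = {a, b, c, d, f, g, h, i, k, l, m, n}
… ∩ ⟦j blocked⟧ = {a, b, c, d, f, g, h, i, k, l, m, n} ∩ {a, b, d, e, f, h, i, j, k, l, n} = {a, b, d, f, h, i, k, l, n}
… ∩ ⟦inside k⟧ = {a, b, d, f, h, i, k, l, n} ∩ {a, c, d, e, g, i, m} = {a, d, i}
… ∩ ⟦green⟧ = {a, d, i} ∩ {c, d, e, g, h, i, j, l} = {d, i}
… ∩ ⟦brown⟧ = {d, i} ∩ {d, i, k, l, m} = {d, i}
So ⟦green brown vase j blocked inside k⟧ = {d, i}.

{d, i}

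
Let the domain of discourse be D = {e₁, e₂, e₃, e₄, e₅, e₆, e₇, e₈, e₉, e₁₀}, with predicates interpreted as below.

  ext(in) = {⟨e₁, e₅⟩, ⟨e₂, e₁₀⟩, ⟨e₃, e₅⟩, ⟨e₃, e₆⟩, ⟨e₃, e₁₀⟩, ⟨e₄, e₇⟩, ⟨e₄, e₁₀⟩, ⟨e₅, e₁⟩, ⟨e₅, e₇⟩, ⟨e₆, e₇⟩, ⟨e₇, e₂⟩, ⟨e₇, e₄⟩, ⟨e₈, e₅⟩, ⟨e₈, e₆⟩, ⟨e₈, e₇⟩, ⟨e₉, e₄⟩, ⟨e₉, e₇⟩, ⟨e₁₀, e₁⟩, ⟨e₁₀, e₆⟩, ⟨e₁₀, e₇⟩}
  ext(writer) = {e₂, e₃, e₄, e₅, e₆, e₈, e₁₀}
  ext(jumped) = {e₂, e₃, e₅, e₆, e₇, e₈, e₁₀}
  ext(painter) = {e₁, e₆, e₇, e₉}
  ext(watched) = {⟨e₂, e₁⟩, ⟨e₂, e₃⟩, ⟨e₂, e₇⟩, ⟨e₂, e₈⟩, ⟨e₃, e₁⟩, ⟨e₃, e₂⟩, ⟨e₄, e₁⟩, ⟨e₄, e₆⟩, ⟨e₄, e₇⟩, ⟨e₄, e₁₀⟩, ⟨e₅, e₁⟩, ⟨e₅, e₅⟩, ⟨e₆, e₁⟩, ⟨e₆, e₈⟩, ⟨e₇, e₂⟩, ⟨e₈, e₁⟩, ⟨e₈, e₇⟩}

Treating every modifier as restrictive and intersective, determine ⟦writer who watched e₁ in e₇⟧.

⟦who watched e₁⟧ = {x : ⟨x, e₁⟩ ∈ ⟦watched⟧} = {e₂, e₃, e₄, e₅, e₆, e₈}
⟦in e₇⟧ = {x : ⟨x, e₇⟩ ∈ ⟦in⟧} = {e₄, e₅, e₆, e₈, e₉, e₁₀}
⟦writer⟧ = {e₂, e₃, e₄, e₅, e₆, e₈, e₁₀}
… ∩ ⟦who watched e₁⟧ = {e₂, e₃, e₄, e₅, e₆, e₈, e₁₀} ∩ {e₂, e₃, e₄, e₅, e₆, e₈} = {e₂, e₃, e₄, e₅, e₆, e₈}
… ∩ ⟦in e₇⟧ = {e₂, e₃, e₄, e₅, e₆, e₈} ∩ {e₄, e₅, e₆, e₈, e₉, e₁₀} = {e₄, e₅, e₆, e₈}
So ⟦writer who watched e₁ in e₇⟧ = {e₄, e₅, e₆, e₈}.

{e₄, e₅, e₆, e₈}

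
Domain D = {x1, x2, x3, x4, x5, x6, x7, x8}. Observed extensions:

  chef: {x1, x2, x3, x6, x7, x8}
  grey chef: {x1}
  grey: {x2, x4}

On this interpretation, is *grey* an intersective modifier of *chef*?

no

⟦grey⟧ ∩ ⟦chef⟧ = {x2, x4} ∩ {x1, x2, x3, x6, x7, x8} = {x2}
Observed ⟦grey chef⟧ = {x1}.
These differ, so the modifier is not intersective in this model.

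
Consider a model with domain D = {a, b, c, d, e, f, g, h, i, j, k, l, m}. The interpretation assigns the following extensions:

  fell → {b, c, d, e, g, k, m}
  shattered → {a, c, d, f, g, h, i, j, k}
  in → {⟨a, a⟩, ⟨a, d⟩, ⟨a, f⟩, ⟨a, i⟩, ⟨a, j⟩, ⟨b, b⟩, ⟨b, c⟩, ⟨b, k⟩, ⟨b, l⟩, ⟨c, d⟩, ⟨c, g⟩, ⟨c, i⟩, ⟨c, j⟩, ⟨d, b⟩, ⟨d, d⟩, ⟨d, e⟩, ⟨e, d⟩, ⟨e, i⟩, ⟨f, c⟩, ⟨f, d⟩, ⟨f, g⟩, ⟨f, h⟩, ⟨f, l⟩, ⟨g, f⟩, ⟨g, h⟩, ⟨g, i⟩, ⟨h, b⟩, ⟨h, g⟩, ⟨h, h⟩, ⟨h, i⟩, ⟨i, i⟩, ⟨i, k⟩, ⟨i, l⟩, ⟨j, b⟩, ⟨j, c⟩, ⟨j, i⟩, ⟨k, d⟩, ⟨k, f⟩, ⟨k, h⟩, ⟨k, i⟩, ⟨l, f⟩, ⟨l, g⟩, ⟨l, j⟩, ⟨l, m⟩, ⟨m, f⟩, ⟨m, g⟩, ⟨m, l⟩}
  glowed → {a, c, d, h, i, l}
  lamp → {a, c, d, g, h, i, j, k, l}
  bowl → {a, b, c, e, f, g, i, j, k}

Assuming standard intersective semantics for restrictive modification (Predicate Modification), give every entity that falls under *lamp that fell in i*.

{c, g, k}

⟦that fell⟧ = ⟦fell⟧ = {b, c, d, e, g, k, m}
⟦in i⟧ = {x : ⟨x, i⟩ ∈ ⟦in⟧} = {a, c, e, g, h, i, j, k}
⟦lamp⟧ = {a, c, d, g, h, i, j, k, l}
… ∩ ⟦that fell⟧ = {a, c, d, g, h, i, j, k, l} ∩ {b, c, d, e, g, k, m} = {c, d, g, k}
… ∩ ⟦in i⟧ = {c, d, g, k} ∩ {a, c, e, g, h, i, j, k} = {c, g, k}
So ⟦lamp that fell in i⟧ = {c, g, k}.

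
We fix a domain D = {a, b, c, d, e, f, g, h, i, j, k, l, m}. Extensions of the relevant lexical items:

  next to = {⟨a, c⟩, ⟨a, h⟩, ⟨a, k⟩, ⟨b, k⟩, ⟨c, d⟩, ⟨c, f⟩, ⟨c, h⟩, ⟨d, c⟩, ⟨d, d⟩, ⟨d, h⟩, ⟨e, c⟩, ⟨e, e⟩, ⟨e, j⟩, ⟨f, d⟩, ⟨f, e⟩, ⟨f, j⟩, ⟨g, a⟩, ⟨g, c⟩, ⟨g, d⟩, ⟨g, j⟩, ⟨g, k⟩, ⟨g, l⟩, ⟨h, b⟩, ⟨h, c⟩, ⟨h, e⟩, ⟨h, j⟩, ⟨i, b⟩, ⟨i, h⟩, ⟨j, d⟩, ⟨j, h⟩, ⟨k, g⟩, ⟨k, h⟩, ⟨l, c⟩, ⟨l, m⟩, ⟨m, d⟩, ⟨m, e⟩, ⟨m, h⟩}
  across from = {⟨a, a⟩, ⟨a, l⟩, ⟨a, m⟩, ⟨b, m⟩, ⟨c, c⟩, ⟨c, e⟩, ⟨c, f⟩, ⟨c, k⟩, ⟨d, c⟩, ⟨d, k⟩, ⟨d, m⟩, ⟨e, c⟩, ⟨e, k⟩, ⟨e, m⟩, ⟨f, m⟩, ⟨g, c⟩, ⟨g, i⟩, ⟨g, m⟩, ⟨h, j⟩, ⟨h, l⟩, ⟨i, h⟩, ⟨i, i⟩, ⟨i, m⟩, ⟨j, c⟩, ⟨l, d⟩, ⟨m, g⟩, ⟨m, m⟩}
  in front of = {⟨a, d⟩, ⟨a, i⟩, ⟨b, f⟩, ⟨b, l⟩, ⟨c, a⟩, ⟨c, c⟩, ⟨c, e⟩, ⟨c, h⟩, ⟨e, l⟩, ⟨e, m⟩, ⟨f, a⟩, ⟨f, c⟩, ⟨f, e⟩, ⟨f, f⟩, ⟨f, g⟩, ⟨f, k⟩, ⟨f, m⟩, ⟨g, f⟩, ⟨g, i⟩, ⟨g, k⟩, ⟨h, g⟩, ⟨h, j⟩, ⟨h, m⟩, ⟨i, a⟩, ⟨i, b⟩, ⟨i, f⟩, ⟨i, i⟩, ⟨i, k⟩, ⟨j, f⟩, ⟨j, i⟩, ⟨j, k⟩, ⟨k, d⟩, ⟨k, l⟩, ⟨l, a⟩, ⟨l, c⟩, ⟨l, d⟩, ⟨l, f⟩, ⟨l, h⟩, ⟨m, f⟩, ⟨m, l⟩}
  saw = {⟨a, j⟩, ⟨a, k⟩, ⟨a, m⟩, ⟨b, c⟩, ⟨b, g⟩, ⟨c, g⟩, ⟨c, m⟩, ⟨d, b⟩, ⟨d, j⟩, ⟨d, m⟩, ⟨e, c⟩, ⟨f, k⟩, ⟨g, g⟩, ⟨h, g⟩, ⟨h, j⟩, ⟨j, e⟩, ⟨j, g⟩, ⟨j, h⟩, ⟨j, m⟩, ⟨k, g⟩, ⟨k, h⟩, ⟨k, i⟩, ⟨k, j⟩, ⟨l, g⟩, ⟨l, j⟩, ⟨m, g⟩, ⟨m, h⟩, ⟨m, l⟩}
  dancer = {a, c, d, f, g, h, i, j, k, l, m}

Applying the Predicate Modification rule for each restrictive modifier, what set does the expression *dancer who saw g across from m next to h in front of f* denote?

⟦who saw g⟧ = {x : ⟨x, g⟩ ∈ ⟦saw⟧} = {b, c, g, h, j, k, l, m}
⟦across from m⟧ = {x : ⟨x, m⟩ ∈ ⟦across from⟧} = {a, b, d, e, f, g, i, m}
⟦next to h⟧ = {x : ⟨x, h⟩ ∈ ⟦next to⟧} = {a, c, d, i, j, k, m}
⟦in front of f⟧ = {x : ⟨x, f⟩ ∈ ⟦in front of⟧} = {b, f, g, i, j, l, m}
⟦dancer⟧ = {a, c, d, f, g, h, i, j, k, l, m}
… ∩ ⟦who saw g⟧ = {a, c, d, f, g, h, i, j, k, l, m} ∩ {b, c, g, h, j, k, l, m} = {c, g, h, j, k, l, m}
… ∩ ⟦across from m⟧ = {c, g, h, j, k, l, m} ∩ {a, b, d, e, f, g, i, m} = {g, m}
… ∩ ⟦next to h⟧ = {g, m} ∩ {a, c, d, i, j, k, m} = {m}
… ∩ ⟦in front of f⟧ = {m} ∩ {b, f, g, i, j, l, m} = {m}
So ⟦dancer who saw g across from m next to h in front of f⟧ = {m}.

{m}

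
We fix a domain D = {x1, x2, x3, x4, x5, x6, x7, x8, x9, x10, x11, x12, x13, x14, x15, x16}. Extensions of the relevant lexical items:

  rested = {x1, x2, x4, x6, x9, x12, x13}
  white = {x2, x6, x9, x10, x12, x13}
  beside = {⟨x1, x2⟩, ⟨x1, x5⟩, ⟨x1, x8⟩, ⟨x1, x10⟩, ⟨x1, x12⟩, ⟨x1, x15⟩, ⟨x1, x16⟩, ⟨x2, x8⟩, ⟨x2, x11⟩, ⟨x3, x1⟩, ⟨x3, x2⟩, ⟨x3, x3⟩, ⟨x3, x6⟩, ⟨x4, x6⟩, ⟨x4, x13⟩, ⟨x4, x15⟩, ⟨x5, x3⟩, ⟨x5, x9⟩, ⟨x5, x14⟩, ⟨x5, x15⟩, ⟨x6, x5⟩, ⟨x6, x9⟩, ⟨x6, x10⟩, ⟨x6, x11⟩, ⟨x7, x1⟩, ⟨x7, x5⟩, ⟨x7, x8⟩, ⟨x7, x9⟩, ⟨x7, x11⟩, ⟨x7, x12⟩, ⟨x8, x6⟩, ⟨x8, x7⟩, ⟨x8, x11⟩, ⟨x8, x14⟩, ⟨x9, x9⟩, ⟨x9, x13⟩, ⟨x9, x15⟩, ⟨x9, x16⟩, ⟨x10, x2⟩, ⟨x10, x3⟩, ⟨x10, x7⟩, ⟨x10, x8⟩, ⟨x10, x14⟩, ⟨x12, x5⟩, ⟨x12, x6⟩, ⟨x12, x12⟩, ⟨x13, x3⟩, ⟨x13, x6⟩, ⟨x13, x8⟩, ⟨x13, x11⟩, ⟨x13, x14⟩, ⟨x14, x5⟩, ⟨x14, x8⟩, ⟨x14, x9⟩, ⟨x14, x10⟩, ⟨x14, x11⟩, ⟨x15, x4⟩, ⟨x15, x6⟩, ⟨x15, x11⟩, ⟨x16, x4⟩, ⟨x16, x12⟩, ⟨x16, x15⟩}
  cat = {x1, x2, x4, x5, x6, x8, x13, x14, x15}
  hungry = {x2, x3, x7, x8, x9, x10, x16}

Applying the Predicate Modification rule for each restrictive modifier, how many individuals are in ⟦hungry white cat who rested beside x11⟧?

1

⟦who rested⟧ = ⟦rested⟧ = {x1, x2, x4, x6, x9, x12, x13}
⟦beside x11⟧ = {x : ⟨x, x11⟩ ∈ ⟦beside⟧} = {x2, x6, x7, x8, x13, x14, x15}
⟦cat⟧ = {x1, x2, x4, x5, x6, x8, x13, x14, x15}
… ∩ ⟦who rested⟧ = {x1, x2, x4, x5, x6, x8, x13, x14, x15} ∩ {x1, x2, x4, x6, x9, x12, x13} = {x1, x2, x4, x6, x13}
… ∩ ⟦beside x11⟧ = {x1, x2, x4, x6, x13} ∩ {x2, x6, x7, x8, x13, x14, x15} = {x2, x6, x13}
… ∩ ⟦hungry⟧ = {x2, x6, x13} ∩ {x2, x3, x7, x8, x9, x10, x16} = {x2}
… ∩ ⟦white⟧ = {x2} ∩ {x2, x6, x9, x10, x12, x13} = {x2}
⟦hungry white cat who rested beside x11⟧ = {x2}, so the cardinality is 1.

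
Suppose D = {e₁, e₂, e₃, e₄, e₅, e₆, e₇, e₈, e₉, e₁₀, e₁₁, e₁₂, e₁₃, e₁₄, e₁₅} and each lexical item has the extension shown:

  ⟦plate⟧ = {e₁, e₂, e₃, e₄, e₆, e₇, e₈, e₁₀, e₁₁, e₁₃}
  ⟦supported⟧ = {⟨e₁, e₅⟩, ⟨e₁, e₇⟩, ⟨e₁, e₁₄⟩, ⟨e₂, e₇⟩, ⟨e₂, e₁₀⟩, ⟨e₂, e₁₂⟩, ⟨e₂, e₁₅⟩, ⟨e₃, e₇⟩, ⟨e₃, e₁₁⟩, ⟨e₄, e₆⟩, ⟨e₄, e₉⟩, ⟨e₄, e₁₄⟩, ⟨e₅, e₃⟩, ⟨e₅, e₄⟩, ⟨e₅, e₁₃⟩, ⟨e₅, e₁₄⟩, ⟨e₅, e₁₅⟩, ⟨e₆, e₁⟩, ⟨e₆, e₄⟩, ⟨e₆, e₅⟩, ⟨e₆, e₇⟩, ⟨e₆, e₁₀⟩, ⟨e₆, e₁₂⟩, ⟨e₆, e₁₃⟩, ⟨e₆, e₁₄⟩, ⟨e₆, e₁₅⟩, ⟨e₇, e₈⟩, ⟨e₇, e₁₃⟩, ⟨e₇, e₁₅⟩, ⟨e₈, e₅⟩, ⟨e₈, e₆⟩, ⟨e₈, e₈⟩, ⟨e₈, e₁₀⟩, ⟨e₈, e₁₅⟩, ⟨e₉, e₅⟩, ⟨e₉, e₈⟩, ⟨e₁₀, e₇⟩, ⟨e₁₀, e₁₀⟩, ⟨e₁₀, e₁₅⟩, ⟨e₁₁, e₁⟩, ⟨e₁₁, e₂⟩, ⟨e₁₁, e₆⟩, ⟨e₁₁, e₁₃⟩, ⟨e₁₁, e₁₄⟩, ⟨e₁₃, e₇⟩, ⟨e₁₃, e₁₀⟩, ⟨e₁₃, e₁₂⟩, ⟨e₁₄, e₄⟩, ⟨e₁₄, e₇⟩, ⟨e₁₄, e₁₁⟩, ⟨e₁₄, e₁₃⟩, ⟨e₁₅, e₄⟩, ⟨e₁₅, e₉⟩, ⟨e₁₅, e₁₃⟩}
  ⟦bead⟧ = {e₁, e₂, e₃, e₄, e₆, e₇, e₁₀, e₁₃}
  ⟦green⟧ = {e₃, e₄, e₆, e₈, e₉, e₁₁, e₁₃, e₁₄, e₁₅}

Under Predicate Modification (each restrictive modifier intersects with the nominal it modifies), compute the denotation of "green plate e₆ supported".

⟦e₆ supported⟧ = {x : ⟨e₆, x⟩ ∈ ⟦supported⟧} = {e₁, e₄, e₅, e₇, e₁₀, e₁₂, e₁₃, e₁₄, e₁₅}
⟦plate⟧ = {e₁, e₂, e₃, e₄, e₆, e₇, e₈, e₁₀, e₁₁, e₁₃}
… ∩ ⟦e₆ supported⟧ = {e₁, e₂, e₃, e₄, e₆, e₇, e₈, e₁₀, e₁₁, e₁₃} ∩ {e₁, e₄, e₅, e₇, e₁₀, e₁₂, e₁₃, e₁₄, e₁₅} = {e₁, e₄, e₇, e₁₀, e₁₃}
… ∩ ⟦green⟧ = {e₁, e₄, e₇, e₁₀, e₁₃} ∩ {e₃, e₄, e₆, e₈, e₉, e₁₁, e₁₃, e₁₄, e₁₅} = {e₄, e₁₃}
So ⟦green plate e₆ supported⟧ = {e₄, e₁₃}.

{e₄, e₁₃}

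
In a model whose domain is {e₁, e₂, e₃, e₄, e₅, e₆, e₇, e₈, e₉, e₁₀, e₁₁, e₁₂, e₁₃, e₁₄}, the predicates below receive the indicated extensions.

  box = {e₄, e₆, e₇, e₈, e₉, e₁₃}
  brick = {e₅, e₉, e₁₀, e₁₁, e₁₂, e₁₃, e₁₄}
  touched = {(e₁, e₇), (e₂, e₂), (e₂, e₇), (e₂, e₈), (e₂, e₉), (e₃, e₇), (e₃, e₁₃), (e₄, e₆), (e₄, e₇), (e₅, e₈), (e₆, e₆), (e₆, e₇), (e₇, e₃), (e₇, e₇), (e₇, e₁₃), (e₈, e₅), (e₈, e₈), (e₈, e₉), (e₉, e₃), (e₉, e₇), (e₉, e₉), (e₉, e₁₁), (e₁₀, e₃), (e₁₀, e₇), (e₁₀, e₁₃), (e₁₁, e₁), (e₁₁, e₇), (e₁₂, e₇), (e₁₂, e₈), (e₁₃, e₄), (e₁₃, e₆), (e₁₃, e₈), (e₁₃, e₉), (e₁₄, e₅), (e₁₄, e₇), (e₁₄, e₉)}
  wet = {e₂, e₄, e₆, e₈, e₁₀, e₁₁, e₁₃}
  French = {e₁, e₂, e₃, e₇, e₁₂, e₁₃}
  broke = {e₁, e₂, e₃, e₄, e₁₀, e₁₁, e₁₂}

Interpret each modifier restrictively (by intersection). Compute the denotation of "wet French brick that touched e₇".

∅

⟦that touched e₇⟧ = {x : ⟨x, e₇⟩ ∈ ⟦touched⟧} = {e₁, e₂, e₃, e₄, e₆, e₇, e₉, e₁₀, e₁₁, e₁₂, e₁₄}
⟦brick⟧ = {e₅, e₉, e₁₀, e₁₁, e₁₂, e₁₃, e₁₄}
… ∩ ⟦that touched e₇⟧ = {e₅, e₉, e₁₀, e₁₁, e₁₂, e₁₃, e₁₄} ∩ {e₁, e₂, e₃, e₄, e₆, e₇, e₉, e₁₀, e₁₁, e₁₂, e₁₄} = {e₉, e₁₀, e₁₁, e₁₂, e₁₄}
… ∩ ⟦wet⟧ = {e₉, e₁₀, e₁₁, e₁₂, e₁₄} ∩ {e₂, e₄, e₆, e₈, e₁₀, e₁₁, e₁₃} = {e₁₀, e₁₁}
… ∩ ⟦French⟧ = {e₁₀, e₁₁} ∩ {e₁, e₂, e₃, e₇, e₁₂, e₁₃} = ∅
So ⟦wet French brick that touched e₇⟧ = ∅.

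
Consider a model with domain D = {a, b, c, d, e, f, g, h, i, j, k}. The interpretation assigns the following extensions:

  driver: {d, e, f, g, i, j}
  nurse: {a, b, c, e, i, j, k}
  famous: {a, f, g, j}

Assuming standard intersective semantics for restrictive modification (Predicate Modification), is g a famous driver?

yes

⟦driver⟧ = {d, e, f, g, i, j}
… ∩ ⟦famous⟧ = {d, e, f, g, i, j} ∩ {a, f, g, j} = {f, g, j}
⟦famous driver⟧ = {f, g, j}; g ∈ this set.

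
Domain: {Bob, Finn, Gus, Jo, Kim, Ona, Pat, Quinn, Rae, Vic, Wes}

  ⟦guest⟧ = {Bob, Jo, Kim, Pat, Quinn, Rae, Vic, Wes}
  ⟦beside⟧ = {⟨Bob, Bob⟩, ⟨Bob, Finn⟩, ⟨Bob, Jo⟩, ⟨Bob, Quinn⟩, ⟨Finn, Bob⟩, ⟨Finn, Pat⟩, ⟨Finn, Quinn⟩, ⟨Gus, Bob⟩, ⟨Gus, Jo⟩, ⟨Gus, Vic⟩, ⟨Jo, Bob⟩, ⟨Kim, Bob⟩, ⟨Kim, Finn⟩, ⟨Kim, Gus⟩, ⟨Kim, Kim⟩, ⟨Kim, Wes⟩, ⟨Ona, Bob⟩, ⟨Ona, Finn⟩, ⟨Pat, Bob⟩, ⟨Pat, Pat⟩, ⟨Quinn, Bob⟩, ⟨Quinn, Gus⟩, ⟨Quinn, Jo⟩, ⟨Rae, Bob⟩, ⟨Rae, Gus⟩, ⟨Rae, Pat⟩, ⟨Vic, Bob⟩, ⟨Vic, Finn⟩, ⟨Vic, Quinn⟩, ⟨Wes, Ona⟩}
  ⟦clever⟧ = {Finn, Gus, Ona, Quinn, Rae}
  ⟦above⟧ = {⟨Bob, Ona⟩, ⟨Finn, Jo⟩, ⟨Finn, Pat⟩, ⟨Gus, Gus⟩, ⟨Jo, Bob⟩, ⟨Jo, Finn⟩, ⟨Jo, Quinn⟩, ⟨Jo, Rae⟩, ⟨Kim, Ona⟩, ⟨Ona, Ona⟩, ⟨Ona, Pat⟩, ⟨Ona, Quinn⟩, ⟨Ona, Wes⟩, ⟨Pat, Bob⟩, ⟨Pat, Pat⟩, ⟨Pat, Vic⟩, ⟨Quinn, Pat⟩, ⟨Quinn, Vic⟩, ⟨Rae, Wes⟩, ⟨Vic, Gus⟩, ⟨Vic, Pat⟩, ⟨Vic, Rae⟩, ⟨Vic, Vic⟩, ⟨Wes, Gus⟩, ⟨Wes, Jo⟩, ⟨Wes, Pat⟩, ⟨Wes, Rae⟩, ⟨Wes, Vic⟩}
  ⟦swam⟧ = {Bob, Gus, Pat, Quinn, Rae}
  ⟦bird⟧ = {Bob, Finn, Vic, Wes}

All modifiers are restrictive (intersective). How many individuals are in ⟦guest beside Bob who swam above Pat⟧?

⟦beside Bob⟧ = {x : ⟨x, Bob⟩ ∈ ⟦beside⟧} = {Bob, Finn, Gus, Jo, Kim, Ona, Pat, Quinn, Rae, Vic}
⟦who swam⟧ = ⟦swam⟧ = {Bob, Gus, Pat, Quinn, Rae}
⟦above Pat⟧ = {x : ⟨x, Pat⟩ ∈ ⟦above⟧} = {Finn, Ona, Pat, Quinn, Vic, Wes}
⟦guest⟧ = {Bob, Jo, Kim, Pat, Quinn, Rae, Vic, Wes}
… ∩ ⟦beside Bob⟧ = {Bob, Jo, Kim, Pat, Quinn, Rae, Vic, Wes} ∩ {Bob, Finn, Gus, Jo, Kim, Ona, Pat, Quinn, Rae, Vic} = {Bob, Jo, Kim, Pat, Quinn, Rae, Vic}
… ∩ ⟦who swam⟧ = {Bob, Jo, Kim, Pat, Quinn, Rae, Vic} ∩ {Bob, Gus, Pat, Quinn, Rae} = {Bob, Pat, Quinn, Rae}
… ∩ ⟦above Pat⟧ = {Bob, Pat, Quinn, Rae} ∩ {Finn, Ona, Pat, Quinn, Vic, Wes} = {Pat, Quinn}
⟦guest beside Bob who swam above Pat⟧ = {Pat, Quinn}, so the cardinality is 2.

2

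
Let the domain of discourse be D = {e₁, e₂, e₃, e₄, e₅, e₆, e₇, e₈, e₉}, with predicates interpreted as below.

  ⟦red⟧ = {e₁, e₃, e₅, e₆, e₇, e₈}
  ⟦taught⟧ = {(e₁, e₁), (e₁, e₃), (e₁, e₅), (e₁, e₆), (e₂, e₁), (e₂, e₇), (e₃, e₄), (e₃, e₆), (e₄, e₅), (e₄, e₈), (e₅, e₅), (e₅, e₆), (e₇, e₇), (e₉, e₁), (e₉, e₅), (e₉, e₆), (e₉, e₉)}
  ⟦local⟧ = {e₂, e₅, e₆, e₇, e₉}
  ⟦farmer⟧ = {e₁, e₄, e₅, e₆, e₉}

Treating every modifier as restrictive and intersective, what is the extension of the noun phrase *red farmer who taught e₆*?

{e₁, e₅}

⟦who taught e₆⟧ = {x : ⟨x, e₆⟩ ∈ ⟦taught⟧} = {e₁, e₃, e₅, e₉}
⟦farmer⟧ = {e₁, e₄, e₅, e₆, e₉}
… ∩ ⟦who taught e₆⟧ = {e₁, e₄, e₅, e₆, e₉} ∩ {e₁, e₃, e₅, e₉} = {e₁, e₅, e₉}
… ∩ ⟦red⟧ = {e₁, e₅, e₉} ∩ {e₁, e₃, e₅, e₆, e₇, e₈} = {e₁, e₅}
So ⟦red farmer who taught e₆⟧ = {e₁, e₅}.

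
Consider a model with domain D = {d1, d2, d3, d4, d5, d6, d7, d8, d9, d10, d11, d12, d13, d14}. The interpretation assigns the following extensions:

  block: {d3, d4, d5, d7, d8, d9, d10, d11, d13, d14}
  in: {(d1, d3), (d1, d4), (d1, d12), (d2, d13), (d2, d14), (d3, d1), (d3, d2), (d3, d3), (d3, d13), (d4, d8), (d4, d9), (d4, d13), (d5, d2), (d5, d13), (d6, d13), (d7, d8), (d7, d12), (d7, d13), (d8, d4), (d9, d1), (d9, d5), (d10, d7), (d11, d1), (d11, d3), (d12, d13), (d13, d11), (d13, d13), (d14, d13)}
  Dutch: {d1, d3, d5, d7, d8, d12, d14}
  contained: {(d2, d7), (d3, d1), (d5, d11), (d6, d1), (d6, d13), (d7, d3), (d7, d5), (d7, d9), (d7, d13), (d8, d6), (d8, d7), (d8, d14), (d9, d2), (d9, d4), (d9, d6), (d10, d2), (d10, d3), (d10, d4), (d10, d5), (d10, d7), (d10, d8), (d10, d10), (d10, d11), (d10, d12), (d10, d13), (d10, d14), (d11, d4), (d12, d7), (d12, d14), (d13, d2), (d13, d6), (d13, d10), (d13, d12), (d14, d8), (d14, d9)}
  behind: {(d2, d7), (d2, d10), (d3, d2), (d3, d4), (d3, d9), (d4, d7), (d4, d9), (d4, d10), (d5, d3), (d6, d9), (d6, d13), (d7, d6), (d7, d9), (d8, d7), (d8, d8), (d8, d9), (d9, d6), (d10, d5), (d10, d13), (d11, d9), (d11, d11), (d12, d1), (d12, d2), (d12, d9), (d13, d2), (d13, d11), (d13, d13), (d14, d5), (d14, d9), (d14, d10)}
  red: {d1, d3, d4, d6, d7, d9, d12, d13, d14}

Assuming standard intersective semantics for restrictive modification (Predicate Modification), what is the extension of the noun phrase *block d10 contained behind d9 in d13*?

{d3, d4, d7, d14}

⟦d10 contained⟧ = {x : ⟨d10, x⟩ ∈ ⟦contained⟧} = {d2, d3, d4, d5, d7, d8, d10, d11, d12, d13, d14}
⟦behind d9⟧ = {x : ⟨x, d9⟩ ∈ ⟦behind⟧} = {d3, d4, d6, d7, d8, d11, d12, d14}
⟦in d13⟧ = {x : ⟨x, d13⟩ ∈ ⟦in⟧} = {d2, d3, d4, d5, d6, d7, d12, d13, d14}
⟦block⟧ = {d3, d4, d5, d7, d8, d9, d10, d11, d13, d14}
… ∩ ⟦d10 contained⟧ = {d3, d4, d5, d7, d8, d9, d10, d11, d13, d14} ∩ {d2, d3, d4, d5, d7, d8, d10, d11, d12, d13, d14} = {d3, d4, d5, d7, d8, d10, d11, d13, d14}
… ∩ ⟦behind d9⟧ = {d3, d4, d5, d7, d8, d10, d11, d13, d14} ∩ {d3, d4, d6, d7, d8, d11, d12, d14} = {d3, d4, d7, d8, d11, d14}
… ∩ ⟦in d13⟧ = {d3, d4, d7, d8, d11, d14} ∩ {d2, d3, d4, d5, d6, d7, d12, d13, d14} = {d3, d4, d7, d14}
So ⟦block d10 contained behind d9 in d13⟧ = {d3, d4, d7, d14}.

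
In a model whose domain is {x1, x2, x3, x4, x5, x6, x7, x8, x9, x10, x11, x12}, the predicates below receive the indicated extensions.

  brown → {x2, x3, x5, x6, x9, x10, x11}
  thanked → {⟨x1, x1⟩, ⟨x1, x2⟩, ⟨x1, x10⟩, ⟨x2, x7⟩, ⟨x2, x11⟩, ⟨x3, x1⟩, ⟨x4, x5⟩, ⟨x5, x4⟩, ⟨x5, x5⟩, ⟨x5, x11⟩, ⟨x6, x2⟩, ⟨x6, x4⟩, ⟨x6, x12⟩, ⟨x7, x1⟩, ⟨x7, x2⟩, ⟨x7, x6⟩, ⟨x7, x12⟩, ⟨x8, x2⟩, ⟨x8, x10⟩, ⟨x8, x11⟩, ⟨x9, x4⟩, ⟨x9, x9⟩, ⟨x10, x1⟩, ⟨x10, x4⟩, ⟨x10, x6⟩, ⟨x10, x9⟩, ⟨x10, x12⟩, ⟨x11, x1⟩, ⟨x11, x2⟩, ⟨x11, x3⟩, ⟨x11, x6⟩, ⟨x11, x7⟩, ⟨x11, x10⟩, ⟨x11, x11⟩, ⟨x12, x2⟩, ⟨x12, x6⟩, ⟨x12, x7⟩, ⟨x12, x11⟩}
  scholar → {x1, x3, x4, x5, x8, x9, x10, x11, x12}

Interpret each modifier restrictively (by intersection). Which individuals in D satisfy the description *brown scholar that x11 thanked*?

⟦that x11 thanked⟧ = {x : ⟨x11, x⟩ ∈ ⟦thanked⟧} = {x1, x2, x3, x6, x7, x10, x11}
⟦scholar⟧ = {x1, x3, x4, x5, x8, x9, x10, x11, x12}
… ∩ ⟦that x11 thanked⟧ = {x1, x3, x4, x5, x8, x9, x10, x11, x12} ∩ {x1, x2, x3, x6, x7, x10, x11} = {x1, x3, x10, x11}
… ∩ ⟦brown⟧ = {x1, x3, x10, x11} ∩ {x2, x3, x5, x6, x9, x10, x11} = {x3, x10, x11}
So ⟦brown scholar that x11 thanked⟧ = {x3, x10, x11}.

{x3, x10, x11}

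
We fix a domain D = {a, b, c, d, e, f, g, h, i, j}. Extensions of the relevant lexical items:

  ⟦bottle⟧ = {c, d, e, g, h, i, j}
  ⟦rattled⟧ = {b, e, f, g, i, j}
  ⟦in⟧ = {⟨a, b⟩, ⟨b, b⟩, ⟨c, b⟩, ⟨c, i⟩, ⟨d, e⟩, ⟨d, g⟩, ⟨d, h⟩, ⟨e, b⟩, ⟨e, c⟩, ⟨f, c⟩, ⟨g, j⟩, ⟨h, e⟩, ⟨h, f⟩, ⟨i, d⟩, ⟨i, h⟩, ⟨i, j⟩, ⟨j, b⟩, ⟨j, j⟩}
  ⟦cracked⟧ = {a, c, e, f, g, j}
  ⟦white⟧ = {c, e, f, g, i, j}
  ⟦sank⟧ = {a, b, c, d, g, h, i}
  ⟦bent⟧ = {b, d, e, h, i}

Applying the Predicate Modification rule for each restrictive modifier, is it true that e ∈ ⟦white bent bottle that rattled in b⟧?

⟦that rattled⟧ = ⟦rattled⟧ = {b, e, f, g, i, j}
⟦in b⟧ = {x : ⟨x, b⟩ ∈ ⟦in⟧} = {a, b, c, e, j}
⟦bottle⟧ = {c, d, e, g, h, i, j}
… ∩ ⟦that rattled⟧ = {c, d, e, g, h, i, j} ∩ {b, e, f, g, i, j} = {e, g, i, j}
… ∩ ⟦in b⟧ = {e, g, i, j} ∩ {a, b, c, e, j} = {e, j}
… ∩ ⟦white⟧ = {e, j} ∩ {c, e, f, g, i, j} = {e, j}
… ∩ ⟦bent⟧ = {e, j} ∩ {b, d, e, h, i} = {e}
⟦white bent bottle that rattled in b⟧ = {e}; e ∈ this set.

yes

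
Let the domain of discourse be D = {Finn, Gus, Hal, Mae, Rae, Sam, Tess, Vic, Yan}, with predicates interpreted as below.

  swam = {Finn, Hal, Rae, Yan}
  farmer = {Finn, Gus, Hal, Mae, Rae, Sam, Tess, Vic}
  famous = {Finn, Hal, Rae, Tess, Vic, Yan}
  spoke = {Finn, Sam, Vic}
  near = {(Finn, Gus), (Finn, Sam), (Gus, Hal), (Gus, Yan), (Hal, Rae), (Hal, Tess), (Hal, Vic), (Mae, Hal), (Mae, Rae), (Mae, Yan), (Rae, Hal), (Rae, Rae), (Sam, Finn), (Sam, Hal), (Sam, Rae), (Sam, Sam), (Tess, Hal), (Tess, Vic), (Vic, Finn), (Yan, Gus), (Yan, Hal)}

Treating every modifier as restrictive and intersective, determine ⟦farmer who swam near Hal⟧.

⟦who swam⟧ = ⟦swam⟧ = {Finn, Hal, Rae, Yan}
⟦near Hal⟧ = {x : ⟨x, Hal⟩ ∈ ⟦near⟧} = {Gus, Mae, Rae, Sam, Tess, Yan}
⟦farmer⟧ = {Finn, Gus, Hal, Mae, Rae, Sam, Tess, Vic}
… ∩ ⟦who swam⟧ = {Finn, Gus, Hal, Mae, Rae, Sam, Tess, Vic} ∩ {Finn, Hal, Rae, Yan} = {Finn, Hal, Rae}
… ∩ ⟦near Hal⟧ = {Finn, Hal, Rae} ∩ {Gus, Mae, Rae, Sam, Tess, Yan} = {Rae}
So ⟦farmer who swam near Hal⟧ = {Rae}.

{Rae}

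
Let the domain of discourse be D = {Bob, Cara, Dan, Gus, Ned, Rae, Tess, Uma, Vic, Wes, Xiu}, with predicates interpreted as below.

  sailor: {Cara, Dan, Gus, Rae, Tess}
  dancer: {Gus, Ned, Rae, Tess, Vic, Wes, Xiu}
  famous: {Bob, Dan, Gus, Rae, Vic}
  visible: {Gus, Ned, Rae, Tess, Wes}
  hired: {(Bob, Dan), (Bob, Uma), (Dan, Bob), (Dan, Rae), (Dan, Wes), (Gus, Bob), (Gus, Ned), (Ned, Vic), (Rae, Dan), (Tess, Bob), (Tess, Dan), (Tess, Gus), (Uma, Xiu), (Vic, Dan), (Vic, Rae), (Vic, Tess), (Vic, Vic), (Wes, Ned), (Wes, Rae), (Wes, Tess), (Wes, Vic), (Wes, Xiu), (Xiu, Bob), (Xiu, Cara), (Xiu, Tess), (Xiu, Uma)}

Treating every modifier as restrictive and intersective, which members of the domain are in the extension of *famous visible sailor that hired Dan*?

{Rae}

⟦that hired Dan⟧ = {x : ⟨x, Dan⟩ ∈ ⟦hired⟧} = {Bob, Rae, Tess, Vic}
⟦sailor⟧ = {Cara, Dan, Gus, Rae, Tess}
… ∩ ⟦that hired Dan⟧ = {Cara, Dan, Gus, Rae, Tess} ∩ {Bob, Rae, Tess, Vic} = {Rae, Tess}
… ∩ ⟦famous⟧ = {Rae, Tess} ∩ {Bob, Dan, Gus, Rae, Vic} = {Rae}
… ∩ ⟦visible⟧ = {Rae} ∩ {Gus, Ned, Rae, Tess, Wes} = {Rae}
So ⟦famous visible sailor that hired Dan⟧ = {Rae}.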